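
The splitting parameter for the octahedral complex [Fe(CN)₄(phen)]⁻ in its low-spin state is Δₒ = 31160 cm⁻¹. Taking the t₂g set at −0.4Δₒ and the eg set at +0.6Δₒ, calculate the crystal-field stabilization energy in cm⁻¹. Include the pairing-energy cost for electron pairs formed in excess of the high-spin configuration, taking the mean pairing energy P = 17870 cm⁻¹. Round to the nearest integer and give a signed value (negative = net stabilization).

Ligand charges: 4×(-1) from CN⁻ and 1×(+0) from phen sum to -4; with overall charge -1, Fe is +3.
Fe is in group 8, so Fe³⁺ is d⁵ (8 − 3 = 5).
Electron filling gives t₂g⁵ eg⁰.
CFSE(orbital) = 5×(-0.4Δₒ) + 0×(0.6Δₒ) = -2.0Δₒ; with Δₒ = 31160 cm⁻¹ that is -62320 cm⁻¹.
Relative to high-spin t₂g³ eg² (0 paired), the low-spin configuration has 2 additional pairs, contributing +2 × 17870 = +35740 cm⁻¹.
Overall CFSE = -62320 + 35740 = -26580 cm⁻¹.

-26580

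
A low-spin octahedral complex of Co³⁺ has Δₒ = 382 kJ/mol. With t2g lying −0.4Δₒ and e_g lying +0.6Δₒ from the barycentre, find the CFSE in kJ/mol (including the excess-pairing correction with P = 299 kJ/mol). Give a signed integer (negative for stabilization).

-319

Co sits in group 9; removing 3 electrons leaves Co³⁺ with 9 − 3 = 6 d electrons.
Configuration: t2g^6 e_g^0.
CFSE(orbital) = 6×(-0.4Δₒ) + 0×(0.6Δₒ) = -2.4Δₒ; with Δₒ = 382 kJ/mol that is -917 kJ/mol.
High-spin d⁶ would be t2g^4 e_g^2 with 1 pair; low-spin has 3, so 2 excess pairs cost +2P = +598 kJ/mol.
Combining: -917 + 598 = -319 kJ/mol.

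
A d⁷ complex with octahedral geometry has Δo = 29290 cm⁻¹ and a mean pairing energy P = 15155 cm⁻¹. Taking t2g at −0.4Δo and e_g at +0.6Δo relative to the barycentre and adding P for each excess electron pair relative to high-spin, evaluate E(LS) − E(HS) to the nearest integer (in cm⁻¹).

-14135

In the high-spin limit (t2g^5 e_g^2) the orbital term is -0.8Δo = -23432 cm⁻¹, with no excess pairing.
For low-spin the configuration is t2g^6 e_g^1: orbital energy -1.8 × 29290 = -52722 cm⁻¹, and 1 additional pair relative to high-spin adds 15155 cm⁻¹, giving -37567 cm⁻¹.
The difference is -37567 − (-23432) = -14135 cm⁻¹, so low-spin lies lower.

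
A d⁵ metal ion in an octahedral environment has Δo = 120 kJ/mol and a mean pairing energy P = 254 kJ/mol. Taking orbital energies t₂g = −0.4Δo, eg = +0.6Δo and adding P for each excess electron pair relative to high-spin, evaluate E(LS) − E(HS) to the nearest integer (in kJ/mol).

268

In the high-spin limit (t₂g³ eg²) the orbital term is 0.0Δo = 0 kJ/mol, with no excess pairing.
For low-spin the configuration is t₂g⁵ eg⁰: orbital energy -2.0 × 120 = -240 kJ/mol, and 2 additional pairs relative to high-spin add 508 kJ/mol, giving 268 kJ/mol.
Thus E(LS) − E(HS) = 268 kJ/mol.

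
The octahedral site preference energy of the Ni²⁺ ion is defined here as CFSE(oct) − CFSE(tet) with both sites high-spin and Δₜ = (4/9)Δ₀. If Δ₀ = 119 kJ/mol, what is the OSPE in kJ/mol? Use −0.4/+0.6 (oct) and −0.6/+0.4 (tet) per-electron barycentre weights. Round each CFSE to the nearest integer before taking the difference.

Group 10 minus oxidation state +2 gives a d⁸ configuration for Ni²⁺.
In an octahedral site d⁸ (HS) is t2g^6 e_g^2, giving CFSE(oct) = -1.2Δ₀ = -143 kJ/mol.
Tetrahedral e^4 t2^4 gives -0.8Δₜ = -0.8 × (4/9) × 119 = -42 kJ/mol.
OSPE = CFSE(oct) − CFSE(tet) = -143 − (-42) = -101 kJ/mol.

-101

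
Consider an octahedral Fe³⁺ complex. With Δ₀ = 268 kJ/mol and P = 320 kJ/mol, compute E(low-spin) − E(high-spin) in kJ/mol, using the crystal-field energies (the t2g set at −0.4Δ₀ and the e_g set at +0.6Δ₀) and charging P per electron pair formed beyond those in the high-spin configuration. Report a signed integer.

Fe sits in group 8; removing 3 electrons leaves Fe³⁺ with 8 − 3 = 5 d electrons.
In the high-spin limit (t2g^3 e_g^2) the orbital term is 0.0Δ₀ = 0 kJ/mol, with no excess pairing.
For low-spin the configuration is t2g^5 e_g^0: orbital energy -2.0 × 268 = -536 kJ/mol, and 2 additional pairs relative to high-spin add 640 kJ/mol, giving 104 kJ/mol.
Thus E(LS) − E(HS) = 104 kJ/mol.

104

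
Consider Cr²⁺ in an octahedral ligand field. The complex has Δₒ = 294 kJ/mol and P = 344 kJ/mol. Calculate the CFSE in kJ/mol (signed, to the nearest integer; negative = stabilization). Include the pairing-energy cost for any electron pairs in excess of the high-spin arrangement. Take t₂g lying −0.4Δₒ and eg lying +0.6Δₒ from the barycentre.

-176

Cr²⁺: group 6, so d-count = 6 − 2 = 4.
With Δₒ < P the complex is high-spin.
Configuration: t₂g³ eg¹.
Orbital CFSE = -0.6Δₒ = -0.6 × 294 = -176 kJ/mol.
High-spin has no excess pairs, so no pairing correction applies.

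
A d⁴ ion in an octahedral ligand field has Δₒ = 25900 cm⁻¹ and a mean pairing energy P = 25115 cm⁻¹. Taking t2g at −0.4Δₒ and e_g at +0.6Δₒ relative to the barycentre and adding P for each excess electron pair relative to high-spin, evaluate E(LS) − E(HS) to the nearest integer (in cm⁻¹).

-785

In the high-spin limit (t2g^3 e_g^1) the orbital term is -0.6Δₒ = -15540 cm⁻¹, with no excess pairing.
Low-spin t2g^4 e_g^0 gives -1.6Δₒ = -41440 cm⁻¹, but forming 1 extra pair costs 1P = 25115 cm⁻¹, so E(LS) = -41440 + 25115 = -16325 cm⁻¹.
E(LS) − E(HS) = -16325 − (-15540) = -785 cm⁻¹.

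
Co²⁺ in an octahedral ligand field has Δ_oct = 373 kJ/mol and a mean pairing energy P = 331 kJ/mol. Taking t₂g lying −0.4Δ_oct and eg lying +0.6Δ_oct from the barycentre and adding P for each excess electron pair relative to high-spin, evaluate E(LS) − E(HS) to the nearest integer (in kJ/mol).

Co²⁺: group 9, so d-count = 9 − 2 = 7.
In the high-spin limit (t₂g⁵ eg²) the orbital term is -0.8Δ_oct = -298 kJ/mol, with no excess pairing.
For low-spin the configuration is t₂g⁶ eg¹: orbital energy -1.8 × 373 = -671 kJ/mol, and 1 additional pair relative to high-spin adds 331 kJ/mol, giving -340 kJ/mol.
Thus E(LS) − E(HS) = -42 kJ/mol.

-42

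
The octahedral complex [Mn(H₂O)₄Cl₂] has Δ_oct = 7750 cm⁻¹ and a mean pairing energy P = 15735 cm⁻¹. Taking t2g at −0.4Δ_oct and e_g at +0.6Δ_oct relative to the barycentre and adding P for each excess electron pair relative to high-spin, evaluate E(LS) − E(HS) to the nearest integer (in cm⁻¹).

Ligand charges: 4×(+0) from H₂O and 2×(-1) from Cl⁻ sum to -2; with overall charge +0, Mn is +2.
Mn is in group 7, so Mn²⁺ is d⁵ (7 − 2 = 5).
In the high-spin limit (t2g^3 e_g^2) the orbital term is 0.0Δ_oct = 0 cm⁻¹, with no excess pairing.
Low-spin: t2g^5 e_g^0, orbital CFSE = -2.0Δ_oct = -15500 cm⁻¹; plus 2 excess pairs × P = +31470 cm⁻¹; total 15970 cm⁻¹.
The difference is 15970 − (0) = 15970 cm⁻¹, so high-spin lies lower.

15970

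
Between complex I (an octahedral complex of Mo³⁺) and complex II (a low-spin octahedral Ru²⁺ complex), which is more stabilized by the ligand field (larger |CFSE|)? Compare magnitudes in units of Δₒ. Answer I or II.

II

I: Group 6 minus oxidation state +3 gives a d³ configuration for Mo³⁺; t₂g³ eg⁰, CFSE = -1.2Δₒ.
II: Ru sits in group 8; removing 2 electrons leaves Ru²⁺ with 8 − 2 = 6 d electrons; t₂g⁶ eg⁰, CFSE = -2.4Δₒ.
So II has the larger |CFSE|.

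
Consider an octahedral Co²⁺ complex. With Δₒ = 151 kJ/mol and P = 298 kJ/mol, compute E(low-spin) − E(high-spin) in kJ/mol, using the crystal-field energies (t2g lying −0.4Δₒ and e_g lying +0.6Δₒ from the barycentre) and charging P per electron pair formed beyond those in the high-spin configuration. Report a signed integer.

147

Co is in group 9, so Co²⁺ is d⁷ (9 − 2 = 7).
In the high-spin limit (t2g^5 e_g^2) the orbital term is -0.8Δₒ = -121 kJ/mol, with no excess pairing.
For low-spin the configuration is t2g^6 e_g^1: orbital energy -1.8 × 151 = -272 kJ/mol, and 1 additional pair relative to high-spin adds 298 kJ/mol, giving 26 kJ/mol.
Thus E(LS) − E(HS) = 147 kJ/mol.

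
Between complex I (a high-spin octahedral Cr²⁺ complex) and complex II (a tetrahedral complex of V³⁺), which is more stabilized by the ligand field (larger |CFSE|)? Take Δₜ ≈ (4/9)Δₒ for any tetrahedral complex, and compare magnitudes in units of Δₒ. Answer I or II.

I

I: Cr sits in group 6; removing 2 electrons leaves Cr²⁺ with 6 − 2 = 4 d electrons; t2g^3 e_g^1, CFSE = -0.6Δₒ.
II: V sits in group 5; removing 3 electrons leaves V³⁺ with 5 − 3 = 2 d electrons; Tetrahedral fields are weak (Δₜ ≈ 4/9 Δₒ), so electrons fill high-spin; e² t₂⁰, CFSE = -1.2Δₜ ≈ -0.53Δₒ.
So I has the larger |CFSE|.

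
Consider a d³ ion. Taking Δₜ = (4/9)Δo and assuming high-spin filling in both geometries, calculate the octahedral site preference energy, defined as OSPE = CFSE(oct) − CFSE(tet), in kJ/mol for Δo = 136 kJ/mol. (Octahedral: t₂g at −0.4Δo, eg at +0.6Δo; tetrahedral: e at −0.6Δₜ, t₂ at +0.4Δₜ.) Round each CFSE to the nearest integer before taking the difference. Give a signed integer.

Octahedral (high-spin): t₂g³ eg⁰, CFSE = 3(−0.4) + 0(+0.6) = -1.2Δo = -1.2 × 136 = -163 kJ/mol.
Tetrahedral e² t₂¹ gives -0.8Δₜ = -0.8 × (4/9) × 136 = -48 kJ/mol.
OSPE = -163 − (-48) = -115 kJ/mol.

-115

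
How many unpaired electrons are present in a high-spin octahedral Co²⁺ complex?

3

Co is in group 9, so Co²⁺ is d⁷ (9 − 2 = 7).
Configuration: t₂g⁵ eg², giving 3 unpaired electrons.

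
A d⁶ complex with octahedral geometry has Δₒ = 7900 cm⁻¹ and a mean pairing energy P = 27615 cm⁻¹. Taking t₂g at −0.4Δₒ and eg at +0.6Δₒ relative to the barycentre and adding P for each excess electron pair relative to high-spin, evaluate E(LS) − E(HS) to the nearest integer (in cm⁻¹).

High-spin d⁶ fills as t₂g⁴ eg² with CFSE 4(−0.4) + 2(+0.6) = -0.4Δₒ = -3160 cm⁻¹.
Low-spin t₂g⁶ eg⁰ gives -2.4Δₒ = -18960 cm⁻¹, but forming 2 extra pairs costs 2P = 55230 cm⁻¹, so E(LS) = -18960 + 55230 = 36270 cm⁻¹.
The difference is 36270 − (-3160) = 39430 cm⁻¹, so high-spin lies lower.

39430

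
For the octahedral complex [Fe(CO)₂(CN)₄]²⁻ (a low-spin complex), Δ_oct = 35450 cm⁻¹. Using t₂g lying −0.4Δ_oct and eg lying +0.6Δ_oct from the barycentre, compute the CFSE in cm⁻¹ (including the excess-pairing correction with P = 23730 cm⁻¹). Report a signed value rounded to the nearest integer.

-37620

Ligand charges: 2×(+0) from CO and 4×(-1) from CN⁻ sum to -4; with overall charge -2, Fe is +2.
Group 8 minus oxidation state +2 gives a d⁶ configuration for Fe²⁺.
Configuration: t₂g⁶ eg⁰.
The orbital stabilization is -2.4Δ_oct = -2.4 × 35450 = -85080 cm⁻¹.
Pairing penalty: 3 pairs vs 1 in the high-spin reference → 2 extra × P = 47460 cm⁻¹.
Combining: -85080 + 47460 = -37620 cm⁻¹.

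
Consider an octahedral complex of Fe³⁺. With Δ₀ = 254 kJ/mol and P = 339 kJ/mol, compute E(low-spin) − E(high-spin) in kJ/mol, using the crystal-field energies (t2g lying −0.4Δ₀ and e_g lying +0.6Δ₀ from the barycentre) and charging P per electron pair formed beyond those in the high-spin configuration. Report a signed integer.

170

Fe³⁺: group 8, so d-count = 8 − 3 = 5.
High-spin d⁵ fills as t2g^3 e_g^2 with CFSE 3(−0.4) + 2(+0.6) = 0.0Δ₀ = 0 kJ/mol.
Low-spin t2g^5 e_g^0 gives -2.0Δ₀ = -508 kJ/mol, but forming 2 extra pairs costs 2P = 678 kJ/mol, so E(LS) = -508 + 678 = 170 kJ/mol.
Thus E(LS) − E(HS) = 170 kJ/mol.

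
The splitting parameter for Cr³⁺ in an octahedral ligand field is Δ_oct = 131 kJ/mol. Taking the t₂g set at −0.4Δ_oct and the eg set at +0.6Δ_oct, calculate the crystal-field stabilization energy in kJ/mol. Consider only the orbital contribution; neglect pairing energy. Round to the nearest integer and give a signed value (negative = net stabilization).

-157

Cr is in group 6, so Cr³⁺ is d³ (6 − 3 = 3).
For octahedral d³ the high- and low-spin configurations coincide.
Configuration: t₂g³ eg⁰.
CFSE(orbital) = 3×(-0.4Δ_oct) + 0×(0.6Δ_oct) = -1.2Δ_oct; with Δ_oct = 131 kJ/mol that is -157 kJ/mol.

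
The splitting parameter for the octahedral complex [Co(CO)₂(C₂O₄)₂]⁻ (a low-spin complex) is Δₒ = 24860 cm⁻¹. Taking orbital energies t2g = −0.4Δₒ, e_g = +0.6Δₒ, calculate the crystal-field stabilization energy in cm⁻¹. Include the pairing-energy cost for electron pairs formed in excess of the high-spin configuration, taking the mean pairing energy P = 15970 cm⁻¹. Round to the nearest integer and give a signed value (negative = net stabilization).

-27724

Ligand charges: 2×(+0) from CO and 2×(-2) from C₂O₄²⁻ sum to -4; with overall charge -1, Co is +3.
Group 9 minus oxidation state +3 gives a d⁶ configuration for Co³⁺.
The d⁶ electrons fill as t2g^6 e_g^0.
The orbital stabilization is -2.4Δₒ = -2.4 × 24860 = -59664 cm⁻¹.
Relative to high-spin t2g^4 e_g^2 (1 paired), the low-spin configuration has 2 additional pairs, contributing +2 × 15970 = +31940 cm⁻¹.
Overall CFSE = -59664 + 31940 = -27724 cm⁻¹.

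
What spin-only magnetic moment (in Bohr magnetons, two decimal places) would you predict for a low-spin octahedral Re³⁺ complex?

Re³⁺: group 7, so d-count = 7 − 3 = 4.
Configuration: t2g^4 e_g^0 → 2 unpaired electrons.
μ(spin-only) = √[2(2+2)] = √8 ≈ 2.83 Bohr magnetons.

2.83 Bohr magnetons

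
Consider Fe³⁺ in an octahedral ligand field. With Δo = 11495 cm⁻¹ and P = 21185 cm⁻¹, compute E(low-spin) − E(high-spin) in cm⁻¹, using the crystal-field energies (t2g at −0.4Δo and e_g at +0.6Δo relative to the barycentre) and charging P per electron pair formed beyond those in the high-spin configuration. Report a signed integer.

19380

Fe sits in group 8; removing 3 electrons leaves Fe³⁺ with 8 − 3 = 5 d electrons.
High-spin d⁵ fills as t2g^3 e_g^2 with CFSE 3(−0.4) + 2(+0.6) = 0.0Δo = 0 cm⁻¹.
Low-spin: t2g^5 e_g^0, orbital CFSE = -2.0Δo = -22990 cm⁻¹; plus 2 excess pairs × P = +42370 cm⁻¹; total 19380 cm⁻¹.
E(LS) − E(HS) = 19380 − (0) = 19380 cm⁻¹.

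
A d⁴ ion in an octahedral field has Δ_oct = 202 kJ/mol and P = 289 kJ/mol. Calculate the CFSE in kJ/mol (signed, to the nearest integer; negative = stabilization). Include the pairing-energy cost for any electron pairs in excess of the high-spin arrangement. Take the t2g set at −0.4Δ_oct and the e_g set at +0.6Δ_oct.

Δ_oct < P, so pairing is avoided: the ground state is high-spin.
Filling d⁴ accordingly: t2g^3 e_g^1.
Orbital CFSE = -0.6Δ_oct = -0.6 × 202 = -121 kJ/mol.
High-spin has no excess pairs, so no pairing correction applies.

-121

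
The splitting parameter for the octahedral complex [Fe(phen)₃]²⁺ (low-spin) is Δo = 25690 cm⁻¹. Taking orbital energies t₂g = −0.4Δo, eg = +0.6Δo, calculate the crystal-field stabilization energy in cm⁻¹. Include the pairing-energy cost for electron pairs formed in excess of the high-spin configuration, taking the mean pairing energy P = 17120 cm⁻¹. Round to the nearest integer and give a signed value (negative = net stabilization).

-27416

phen is neutral, so the +2 overall charge sits on Fe: oxidation state +2.
Fe is in group 8, so Fe²⁺ is d⁶ (8 − 2 = 6).
Configuration: t₂g⁶ eg⁰.
The orbital stabilization is -2.4Δo = -2.4 × 25690 = -61656 cm⁻¹.
High-spin d⁶ would be t₂g⁴ eg² with 1 pair; low-spin has 3, so 2 excess pairs cost +2P = +34240 cm⁻¹.
Combining: -61656 + 34240 = -27416 cm⁻¹.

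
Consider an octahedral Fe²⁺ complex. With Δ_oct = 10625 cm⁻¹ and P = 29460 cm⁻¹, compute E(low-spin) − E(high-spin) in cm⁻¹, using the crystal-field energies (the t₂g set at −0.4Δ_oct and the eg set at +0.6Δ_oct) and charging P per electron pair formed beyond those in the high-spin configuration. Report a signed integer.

37670

Fe is in group 8, so Fe²⁺ is d⁶ (8 − 2 = 6).
High-spin d⁶ fills as t₂g⁴ eg² with CFSE 4(−0.4) + 2(+0.6) = -0.4Δ_oct = -4250 cm⁻¹.
For low-spin the configuration is t₂g⁶ eg⁰: orbital energy -2.4 × 10625 = -25500 cm⁻¹, and 2 additional pairs relative to high-spin add 58920 cm⁻¹, giving 33420 cm⁻¹.
E(LS) − E(HS) = 33420 − (-4250) = 37670 cm⁻¹.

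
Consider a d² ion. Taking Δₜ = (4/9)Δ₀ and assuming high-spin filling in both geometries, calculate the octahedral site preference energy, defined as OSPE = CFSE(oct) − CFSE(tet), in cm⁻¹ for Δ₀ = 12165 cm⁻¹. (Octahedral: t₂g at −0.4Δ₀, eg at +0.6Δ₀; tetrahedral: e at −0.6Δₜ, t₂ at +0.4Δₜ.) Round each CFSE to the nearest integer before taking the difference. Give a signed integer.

Octahedral high-spin t₂g² eg⁰: CFSE = -0.8 × 12165 = -9732 cm⁻¹.
In a tetrahedral site the filling is e² t₂⁰: CFSE(tet) = -1.2Δₜ = -1.2 × (4/9)(12165) = -6488 cm⁻¹.
Subtracting, OSPE = -9732 − (-6488) = -3244 cm⁻¹.

-3244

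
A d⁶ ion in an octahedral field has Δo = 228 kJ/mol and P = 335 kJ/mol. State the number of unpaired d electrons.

Here Δo < P (228 < 335), so the high-spin state is favoured.
That gives t₂g⁴ eg².
Unpaired electrons: 4.

4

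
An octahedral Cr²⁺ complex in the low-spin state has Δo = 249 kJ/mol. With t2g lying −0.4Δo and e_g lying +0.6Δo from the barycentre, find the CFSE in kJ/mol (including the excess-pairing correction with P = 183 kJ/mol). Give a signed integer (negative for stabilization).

-215

Cr²⁺: group 6, so d-count = 6 − 2 = 4.
Configuration: t2g^4 e_g^0.
The orbital stabilization is -1.6Δo = -1.6 × 249 = -398 kJ/mol.
High-spin d⁴ would be t2g^3 e_g^1 with 0 pairs; low-spin has 1, so 1 excess pair costs +1P = +183 kJ/mol.
Overall CFSE = -398 + 183 = -215 kJ/mol.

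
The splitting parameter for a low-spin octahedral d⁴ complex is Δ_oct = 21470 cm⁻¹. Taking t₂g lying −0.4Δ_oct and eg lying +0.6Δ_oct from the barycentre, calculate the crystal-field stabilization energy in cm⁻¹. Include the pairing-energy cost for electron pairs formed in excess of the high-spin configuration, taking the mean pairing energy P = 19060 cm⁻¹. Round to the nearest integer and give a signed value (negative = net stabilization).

Electron filling gives t₂g⁴ eg⁰.
The orbital stabilization is -1.6Δ_oct = -1.6 × 21470 = -34352 cm⁻¹.
Relative to high-spin t₂g³ eg¹ (0 paired), the low-spin configuration has 1 additional pair, contributing +1 × 19060 = +19060 cm⁻¹.
Net CFSE = -34352 + 19060 = -15292 cm⁻¹.

-15292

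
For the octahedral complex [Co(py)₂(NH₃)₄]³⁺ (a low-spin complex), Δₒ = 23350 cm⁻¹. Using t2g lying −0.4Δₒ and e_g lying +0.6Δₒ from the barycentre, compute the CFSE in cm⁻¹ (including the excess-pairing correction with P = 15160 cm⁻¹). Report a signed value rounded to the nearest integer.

-25720

Ligand charges: 2×(+0) from py and 4×(+0) from NH₃ sum to +0; with overall charge +3, Co is +3.
Co sits in group 9; removing 3 electrons leaves Co³⁺ with 9 − 3 = 6 d electrons.
Configuration: t2g^6 e_g^0.
Orbital CFSE = 6(-0.4) + 0(0.6) = -2.4Δₒ = -2.4 × 23350 = -56040 cm⁻¹.
High-spin d⁶ would be t2g^4 e_g^2 with 1 pair; low-spin has 3, so 2 excess pairs cost +2P = +30320 cm⁻¹.
Combining: -56040 + 30320 = -25720 cm⁻¹.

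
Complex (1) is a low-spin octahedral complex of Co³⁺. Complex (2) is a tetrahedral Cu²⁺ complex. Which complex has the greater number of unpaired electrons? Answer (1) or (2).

(1): Group 9 minus oxidation state +3 gives a d⁶ configuration for Co³⁺; t2g^6 e_g^0 → 0 unpaired.
(2): Group 11 minus oxidation state +2 gives a d⁹ configuration for Cu²⁺; Tetrahedral splitting is small, so the complex is high-spin; e⁴ t₂⁵ → 1 unpaired.
So (2) has more unpaired electrons.

(2)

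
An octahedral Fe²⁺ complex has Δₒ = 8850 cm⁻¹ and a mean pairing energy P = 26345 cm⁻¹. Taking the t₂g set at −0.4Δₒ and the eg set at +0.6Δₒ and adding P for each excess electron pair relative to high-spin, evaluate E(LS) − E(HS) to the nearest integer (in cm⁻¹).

34990

Fe²⁺: group 8, so d-count = 8 − 2 = 6.
In the high-spin limit (t₂g⁴ eg²) the orbital term is -0.4Δₒ = -3540 cm⁻¹, with no excess pairing.
Low-spin: t₂g⁶ eg⁰, orbital CFSE = -2.4Δₒ = -21240 cm⁻¹; plus 2 excess pairs × P = +52690 cm⁻¹; total 31450 cm⁻¹.
The difference is 31450 − (-3540) = 34990 cm⁻¹, so high-spin lies lower.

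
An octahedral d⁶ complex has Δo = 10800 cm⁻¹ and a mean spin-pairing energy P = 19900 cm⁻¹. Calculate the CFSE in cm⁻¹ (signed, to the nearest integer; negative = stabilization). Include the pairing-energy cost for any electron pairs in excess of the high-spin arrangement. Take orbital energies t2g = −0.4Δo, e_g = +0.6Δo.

-4320

Since Δo = 10800 cm⁻¹ < P = 19900 cm⁻¹, the complex adopts the high-spin configuration.
Configuration: t2g^4 e_g^2.
Orbital CFSE = -0.4Δo = -0.4 × 10800 = -4320 cm⁻¹.
High-spin has no excess pairs, so no pairing correction applies.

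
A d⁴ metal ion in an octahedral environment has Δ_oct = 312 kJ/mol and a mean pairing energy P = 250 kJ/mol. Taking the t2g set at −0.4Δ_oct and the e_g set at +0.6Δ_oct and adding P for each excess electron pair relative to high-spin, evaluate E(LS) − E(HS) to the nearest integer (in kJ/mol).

High-spin: t2g^3 e_g^1, CFSE = -0.6Δ_oct = -187 kJ/mol.
Low-spin t2g^4 e_g^0 gives -1.6Δ_oct = -499 kJ/mol, but forming 1 extra pair costs 1P = 250 kJ/mol, so E(LS) = -499 + 250 = -249 kJ/mol.
Thus E(LS) − E(HS) = -62 kJ/mol.

-62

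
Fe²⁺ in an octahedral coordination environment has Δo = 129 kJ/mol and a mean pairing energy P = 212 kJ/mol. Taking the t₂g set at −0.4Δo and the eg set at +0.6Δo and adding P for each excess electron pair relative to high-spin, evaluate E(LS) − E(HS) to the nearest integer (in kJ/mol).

Group 8 minus oxidation state +2 gives a d⁶ configuration for Fe²⁺.
In the high-spin limit (t₂g⁴ eg²) the orbital term is -0.4Δo = -52 kJ/mol, with no excess pairing.
For low-spin the configuration is t₂g⁶ eg⁰: orbital energy -2.4 × 129 = -310 kJ/mol, and 2 additional pairs relative to high-spin add 424 kJ/mol, giving 114 kJ/mol.
The difference is 114 − (-52) = 166 kJ/mol, so high-spin lies lower.

166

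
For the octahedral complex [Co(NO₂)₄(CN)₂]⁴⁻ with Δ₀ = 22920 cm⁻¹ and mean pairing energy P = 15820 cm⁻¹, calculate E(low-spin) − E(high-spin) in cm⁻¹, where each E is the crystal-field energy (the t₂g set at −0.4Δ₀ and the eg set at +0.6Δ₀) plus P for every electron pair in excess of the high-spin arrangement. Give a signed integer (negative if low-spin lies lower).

-7100

Ligand charges: 4×(-1) from NO₂⁻ and 2×(-1) from CN⁻ sum to -6; with overall charge -4, Co is +2.
Group 9 minus oxidation state +2 gives a d⁷ configuration for Co²⁺.
High-spin d⁷ fills as t₂g⁵ eg² with CFSE 5(−0.4) + 2(+0.6) = -0.8Δ₀ = -18336 cm⁻¹.
Low-spin: t₂g⁶ eg¹, orbital CFSE = -1.8Δ₀ = -41256 cm⁻¹; plus 1 excess pair × P = +15820 cm⁻¹; total -25436 cm⁻¹.
E(LS) − E(HS) = -25436 − (-18336) = -7100 cm⁻¹.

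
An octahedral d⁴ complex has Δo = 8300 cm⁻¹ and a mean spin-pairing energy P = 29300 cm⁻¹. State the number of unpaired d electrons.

Δo < P, so pairing is avoided: the ground state is high-spin.
Filling d⁴ accordingly: t₂g³ eg¹.
Unpaired electrons: 4.

4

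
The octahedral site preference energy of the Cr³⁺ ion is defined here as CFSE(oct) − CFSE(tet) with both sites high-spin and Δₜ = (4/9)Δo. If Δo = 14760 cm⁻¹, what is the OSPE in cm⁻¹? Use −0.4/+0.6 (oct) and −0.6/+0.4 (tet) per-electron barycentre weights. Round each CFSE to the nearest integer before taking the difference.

Cr is in group 6, so Cr³⁺ is d³ (6 − 3 = 3).
Octahedral (high-spin): t₂g³ eg⁰, CFSE = 3(−0.4) + 0(+0.6) = -1.2Δo = -1.2 × 14760 = -17712 cm⁻¹.
In a tetrahedral site the filling is e² t₂¹: CFSE(tet) = -0.8Δₜ = -0.8 × (4/9)(14760) = -5248 cm⁻¹.
OSPE = -17712 − (-5248) = -12464 cm⁻¹.

-12464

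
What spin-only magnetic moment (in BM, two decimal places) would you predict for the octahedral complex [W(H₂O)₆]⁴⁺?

H₂O is neutral, so the +4 overall charge sits on W: oxidation state +4.
Group 6 minus oxidation state +4 gives a d² configuration for W⁴⁺.
Configuration: t2g^2 e_g^0 → 2 unpaired electrons.
μ(spin-only) = √[2(2+2)] = √8 ≈ 2.83 BM.

2.83 BM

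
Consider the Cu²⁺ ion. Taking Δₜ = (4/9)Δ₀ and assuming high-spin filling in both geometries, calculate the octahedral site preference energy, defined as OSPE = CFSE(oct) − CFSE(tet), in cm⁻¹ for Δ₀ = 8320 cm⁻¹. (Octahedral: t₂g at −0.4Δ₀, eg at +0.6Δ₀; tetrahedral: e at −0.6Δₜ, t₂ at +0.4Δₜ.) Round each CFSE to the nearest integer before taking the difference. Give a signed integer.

-3513

Cu sits in group 11; removing 2 electrons leaves Cu²⁺ with 11 − 2 = 9 d electrons.
Octahedral high-spin t2g^6 e_g^3: CFSE = -0.6 × 8320 = -4992 cm⁻¹.
Tetrahedral e^4 t2^5 gives -0.4Δₜ = -0.4 × (4/9) × 8320 = -1479 cm⁻¹.
Subtracting, OSPE = -4992 − (-1479) = -3513 cm⁻¹.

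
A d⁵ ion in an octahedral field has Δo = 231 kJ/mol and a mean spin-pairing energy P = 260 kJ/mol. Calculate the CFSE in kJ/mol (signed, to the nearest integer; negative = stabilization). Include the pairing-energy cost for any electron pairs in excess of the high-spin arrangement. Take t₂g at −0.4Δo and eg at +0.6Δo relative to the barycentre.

Here Δo < P (231 < 260), so the high-spin state is favoured.
That gives t₂g³ eg².
Orbital CFSE = 0.0Δo = 0.0 × 231 = 0 kJ/mol.
High-spin has no excess pairs, so no pairing correction applies.

0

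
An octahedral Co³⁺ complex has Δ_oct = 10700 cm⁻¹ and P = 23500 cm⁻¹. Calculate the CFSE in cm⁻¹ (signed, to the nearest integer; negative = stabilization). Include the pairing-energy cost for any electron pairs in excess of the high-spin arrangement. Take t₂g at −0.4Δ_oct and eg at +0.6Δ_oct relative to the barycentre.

-4280

Co sits in group 9; removing 3 electrons leaves Co³⁺ with 9 − 3 = 6 d electrons.
With Δ_oct < P the complex is high-spin.
Filling d⁶ accordingly: t₂g⁴ eg².
Orbital CFSE = -0.4Δ_oct = -0.4 × 10700 = -4280 cm⁻¹.
High-spin has no excess pairs, so no pairing correction applies.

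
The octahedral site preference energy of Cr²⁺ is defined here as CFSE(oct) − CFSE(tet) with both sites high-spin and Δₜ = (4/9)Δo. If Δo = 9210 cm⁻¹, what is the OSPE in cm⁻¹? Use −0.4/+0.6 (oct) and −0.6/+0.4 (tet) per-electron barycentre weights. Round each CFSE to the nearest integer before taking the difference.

Cr is in group 6, so Cr²⁺ is d⁴ (6 − 2 = 4).
Octahedral (high-spin): t₂g³ eg¹, CFSE = 3(−0.4) + 1(+0.6) = -0.6Δo = -0.6 × 9210 = -5526 cm⁻¹.
Tetrahedral e² t₂² gives -0.4Δₜ = -0.4 × (4/9) × 9210 = -1637 cm⁻¹.
OSPE = -5526 − (-1637) = -3889 cm⁻¹.

-3889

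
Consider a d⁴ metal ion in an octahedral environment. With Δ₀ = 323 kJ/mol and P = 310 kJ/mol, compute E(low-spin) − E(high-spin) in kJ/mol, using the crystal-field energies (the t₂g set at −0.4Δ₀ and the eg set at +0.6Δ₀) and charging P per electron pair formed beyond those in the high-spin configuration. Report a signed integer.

High-spin: t₂g³ eg¹, CFSE = -0.6Δ₀ = -194 kJ/mol.
For low-spin the configuration is t₂g⁴ eg⁰: orbital energy -1.6 × 323 = -517 kJ/mol, and 1 additional pair relative to high-spin adds 310 kJ/mol, giving -207 kJ/mol.
Thus E(LS) − E(HS) = -13 kJ/mol.

-13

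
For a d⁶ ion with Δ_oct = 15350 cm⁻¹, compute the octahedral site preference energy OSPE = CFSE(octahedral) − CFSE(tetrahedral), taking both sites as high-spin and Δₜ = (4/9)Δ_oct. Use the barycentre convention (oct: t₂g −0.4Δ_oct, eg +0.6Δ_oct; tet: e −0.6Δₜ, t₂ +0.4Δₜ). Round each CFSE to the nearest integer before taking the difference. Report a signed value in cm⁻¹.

Octahedral (high-spin): t2g^4 e_g^2, CFSE = 4(−0.4) + 2(+0.6) = -0.4Δ_oct = -0.4 × 15350 = -6140 cm⁻¹.
Tetrahedral e^3 t2^3 gives -0.6Δₜ = -0.6 × (4/9) × 15350 = -4093 cm⁻¹.
Subtracting, OSPE = -6140 − (-4093) = -2047 cm⁻¹.

-2047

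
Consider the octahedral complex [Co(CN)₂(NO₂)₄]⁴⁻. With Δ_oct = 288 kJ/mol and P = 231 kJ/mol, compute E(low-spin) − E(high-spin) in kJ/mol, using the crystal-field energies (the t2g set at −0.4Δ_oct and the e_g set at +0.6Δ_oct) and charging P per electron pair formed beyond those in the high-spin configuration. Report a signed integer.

-57

Ligand charges: 2×(-1) from CN⁻ and 4×(-1) from NO₂⁻ sum to -6; with overall charge -4, Co is +2.
Co sits in group 9; removing 2 electrons leaves Co²⁺ with 9 − 2 = 7 d electrons.
In the high-spin limit (t2g^5 e_g^2) the orbital term is -0.8Δ_oct = -230 kJ/mol, with no excess pairing.
Low-spin: t2g^6 e_g^1, orbital CFSE = -1.8Δ_oct = -518 kJ/mol; plus 1 excess pair × P = +231 kJ/mol; total -287 kJ/mol.
E(LS) − E(HS) = -287 − (-230) = -57 kJ/mol.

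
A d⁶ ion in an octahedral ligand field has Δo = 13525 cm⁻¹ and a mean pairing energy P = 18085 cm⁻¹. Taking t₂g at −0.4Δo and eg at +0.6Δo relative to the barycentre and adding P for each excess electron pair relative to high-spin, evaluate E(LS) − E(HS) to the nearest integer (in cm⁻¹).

High-spin: t₂g⁴ eg², CFSE = -0.4Δo = -5410 cm⁻¹.
Low-spin t₂g⁶ eg⁰ gives -2.4Δo = -32460 cm⁻¹, but forming 2 extra pairs costs 2P = 36170 cm⁻¹, so E(LS) = -32460 + 36170 = 3710 cm⁻¹.
Thus E(LS) − E(HS) = 9120 cm⁻¹.

9120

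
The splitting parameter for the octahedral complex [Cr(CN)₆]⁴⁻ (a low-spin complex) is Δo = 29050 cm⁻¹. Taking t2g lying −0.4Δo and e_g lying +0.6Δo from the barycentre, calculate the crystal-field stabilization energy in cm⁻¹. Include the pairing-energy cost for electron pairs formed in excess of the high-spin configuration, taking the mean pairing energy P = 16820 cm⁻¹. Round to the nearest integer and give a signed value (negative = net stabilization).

Each CN⁻ contributes -1; 6 × (-1) = -6. With overall charge -4, Cr is in the +2 oxidation state.
Cr is in group 6, so Cr²⁺ is d⁴ (6 − 2 = 4).
Configuration: t2g^4 e_g^0.
Orbital CFSE = 4(-0.4) + 0(0.6) = -1.6Δo = -1.6 × 29050 = -46480 cm⁻¹.
Relative to high-spin t2g^3 e_g^1 (0 paired), the low-spin configuration has 1 additional pair, contributing +1 × 16820 = +16820 cm⁻¹.
Overall CFSE = -46480 + 16820 = -29660 cm⁻¹.

-29660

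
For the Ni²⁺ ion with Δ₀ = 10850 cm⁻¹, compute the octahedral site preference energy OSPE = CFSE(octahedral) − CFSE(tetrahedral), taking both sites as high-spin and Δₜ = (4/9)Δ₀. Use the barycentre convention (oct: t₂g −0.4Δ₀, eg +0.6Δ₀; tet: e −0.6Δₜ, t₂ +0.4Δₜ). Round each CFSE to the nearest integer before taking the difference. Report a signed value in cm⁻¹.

-9162

Ni²⁺: group 10, so d-count = 10 − 2 = 8.
Octahedral (high-spin): t₂g⁶ eg², CFSE = 6(−0.4) + 2(+0.6) = -1.2Δ₀ = -1.2 × 10850 = -13020 cm⁻¹.
In a tetrahedral site the filling is e⁴ t₂⁴: CFSE(tet) = -0.8Δₜ = -0.8 × (4/9)(10850) = -3858 cm⁻¹.
Subtracting, OSPE = -13020 − (-3858) = -9162 cm⁻¹.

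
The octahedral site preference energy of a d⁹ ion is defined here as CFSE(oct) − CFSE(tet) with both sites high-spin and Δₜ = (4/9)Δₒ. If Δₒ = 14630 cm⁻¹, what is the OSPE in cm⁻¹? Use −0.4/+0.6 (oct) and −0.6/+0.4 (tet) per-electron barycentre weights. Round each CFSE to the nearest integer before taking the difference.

-6177

Octahedral high-spin t2g^6 e_g^3: CFSE = -0.6 × 14630 = -8778 cm⁻¹.
In a tetrahedral site the filling is e^4 t2^5: CFSE(tet) = -0.4Δₜ = -0.4 × (4/9)(14630) = -2601 cm⁻¹.
OSPE = -8778 − (-2601) = -6177 cm⁻¹.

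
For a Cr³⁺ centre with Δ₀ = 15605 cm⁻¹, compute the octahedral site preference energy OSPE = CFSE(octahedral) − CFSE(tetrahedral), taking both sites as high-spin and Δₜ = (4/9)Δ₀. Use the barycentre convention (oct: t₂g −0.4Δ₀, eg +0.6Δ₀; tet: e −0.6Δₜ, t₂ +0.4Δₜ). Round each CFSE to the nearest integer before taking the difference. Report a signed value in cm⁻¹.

Cr sits in group 6; removing 3 electrons leaves Cr³⁺ with 6 − 3 = 3 d electrons.
Octahedral (high-spin): t₂g³ eg⁰, CFSE = 3(−0.4) + 0(+0.6) = -1.2Δ₀ = -1.2 × 15605 = -18726 cm⁻¹.
Tetrahedral: e² t₂¹, CFSE = 2(−0.6) + 1(+0.4) = -0.8Δₜ = -0.8 × (4/9) × 15605 = -5548 cm⁻¹.
OSPE = CFSE(oct) − CFSE(tet) = -18726 − (-5548) = -13178 cm⁻¹.

-13178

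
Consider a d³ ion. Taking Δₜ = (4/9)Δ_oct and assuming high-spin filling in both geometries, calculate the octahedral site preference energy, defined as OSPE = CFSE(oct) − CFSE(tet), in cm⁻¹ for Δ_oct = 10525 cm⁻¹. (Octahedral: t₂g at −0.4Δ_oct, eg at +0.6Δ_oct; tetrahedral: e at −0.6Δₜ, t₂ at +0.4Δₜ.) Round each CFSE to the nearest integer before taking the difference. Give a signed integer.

In an octahedral site d³ (HS) is t2g^3 e_g^0, giving CFSE(oct) = -1.2Δ_oct = -12630 cm⁻¹.
Tetrahedral: e^2 t2^1, CFSE = 2(−0.6) + 1(+0.4) = -0.8Δₜ = -0.8 × (4/9) × 10525 = -3742 cm⁻¹.
OSPE = CFSE(oct) − CFSE(tet) = -12630 − (-3742) = -8888 cm⁻¹.

-8888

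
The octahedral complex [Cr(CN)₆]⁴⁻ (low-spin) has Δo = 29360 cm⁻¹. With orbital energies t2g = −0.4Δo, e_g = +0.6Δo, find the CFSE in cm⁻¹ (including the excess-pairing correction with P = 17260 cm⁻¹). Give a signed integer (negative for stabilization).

-29716

Each CN⁻ contributes -1; 6 × (-1) = -6. With overall charge -4, Cr is in the +2 oxidation state.
Group 6 minus oxidation state +2 gives a d⁴ configuration for Cr²⁺.
The d⁴ electrons fill as t2g^4 e_g^0.
CFSE(orbital) = 4×(-0.4Δo) + 0×(0.6Δo) = -1.6Δo; with Δo = 29360 cm⁻¹ that is -46976 cm⁻¹.
High-spin d⁴ would be t2g^3 e_g^1 with 0 pairs; low-spin has 1, so 1 excess pair costs +1P = +17260 cm⁻¹.
Combining: -46976 + 17260 = -29716 cm⁻¹.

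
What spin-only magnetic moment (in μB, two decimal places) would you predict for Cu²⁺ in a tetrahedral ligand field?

1.73 μB

Cu sits in group 11; removing 2 electrons leaves Cu²⁺ with 11 − 2 = 9 d electrons.
With tetrahedral geometry the complex is necessarily high-spin.
Configuration: e⁴ t₂⁵ → 1 unpaired electron.
μ(spin-only) = √[1(1+2)] = √3 ≈ 1.73 μB.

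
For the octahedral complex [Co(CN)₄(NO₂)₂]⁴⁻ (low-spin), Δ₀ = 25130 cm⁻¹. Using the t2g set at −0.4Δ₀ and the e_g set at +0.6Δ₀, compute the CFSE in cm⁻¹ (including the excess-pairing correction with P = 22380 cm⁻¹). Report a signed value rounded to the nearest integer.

Ligand charges: 4×(-1) from CN⁻ and 2×(-1) from NO₂⁻ sum to -6; with overall charge -4, Co is +2.
Group 9 minus oxidation state +2 gives a d⁷ configuration for Co²⁺.
Electron filling gives t2g^6 e_g^1.
CFSE(orbital) = 6×(-0.4Δ₀) + 1×(0.6Δ₀) = -1.8Δ₀; with Δ₀ = 25130 cm⁻¹ that is -45234 cm⁻¹.
High-spin d⁷ would be t2g^5 e_g^2 with 2 pairs; low-spin has 3, so 1 excess pair costs +1P = +22380 cm⁻¹.
Net CFSE = -45234 + 22380 = -22854 cm⁻¹.

-22854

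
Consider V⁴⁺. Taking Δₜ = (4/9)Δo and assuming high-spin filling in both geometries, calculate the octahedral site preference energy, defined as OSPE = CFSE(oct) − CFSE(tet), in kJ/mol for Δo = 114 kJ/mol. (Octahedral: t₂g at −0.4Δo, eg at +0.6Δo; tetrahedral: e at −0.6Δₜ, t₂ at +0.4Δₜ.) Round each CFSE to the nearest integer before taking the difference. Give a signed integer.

V is in group 5, so V⁴⁺ is d¹ (5 − 4 = 1).
In an octahedral site d¹ (HS) is t₂g¹ eg⁰, giving CFSE(oct) = -0.4Δo = -46 kJ/mol.
Tetrahedral e¹ t₂⁰ gives -0.6Δₜ = -0.6 × (4/9) × 114 = -30 kJ/mol.
OSPE = CFSE(oct) − CFSE(tet) = -46 − (-30) = -16 kJ/mol.

-16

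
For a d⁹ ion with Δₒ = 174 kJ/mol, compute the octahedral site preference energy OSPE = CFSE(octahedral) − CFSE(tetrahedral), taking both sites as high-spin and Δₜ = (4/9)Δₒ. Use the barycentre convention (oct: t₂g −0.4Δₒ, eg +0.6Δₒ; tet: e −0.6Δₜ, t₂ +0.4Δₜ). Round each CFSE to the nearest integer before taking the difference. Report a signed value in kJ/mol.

-73

In an octahedral site d⁹ (HS) is t2g^6 e_g^3, giving CFSE(oct) = -0.6Δₒ = -104 kJ/mol.
Tetrahedral e^4 t2^5 gives -0.4Δₜ = -0.4 × (4/9) × 174 = -31 kJ/mol.
Subtracting, OSPE = -104 − (-31) = -73 kJ/mol.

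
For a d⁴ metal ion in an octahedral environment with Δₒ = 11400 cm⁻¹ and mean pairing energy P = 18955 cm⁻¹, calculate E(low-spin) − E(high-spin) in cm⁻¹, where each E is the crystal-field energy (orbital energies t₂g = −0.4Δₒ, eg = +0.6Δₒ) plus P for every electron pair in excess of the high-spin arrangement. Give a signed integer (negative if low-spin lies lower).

High-spin d⁴ fills as t₂g³ eg¹ with CFSE 3(−0.4) + 1(+0.6) = -0.6Δₒ = -6840 cm⁻¹.
Low-spin t₂g⁴ eg⁰ gives -1.6Δₒ = -18240 cm⁻¹, but forming 1 extra pair costs 1P = 18955 cm⁻¹, so E(LS) = -18240 + 18955 = 715 cm⁻¹.
The difference is 715 − (-6840) = 7555 cm⁻¹, so high-spin lies lower.

7555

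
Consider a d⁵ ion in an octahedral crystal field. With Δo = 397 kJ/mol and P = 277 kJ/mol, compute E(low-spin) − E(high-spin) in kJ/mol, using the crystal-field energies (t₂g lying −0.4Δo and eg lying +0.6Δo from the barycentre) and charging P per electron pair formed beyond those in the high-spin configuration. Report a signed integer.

-240

High-spin d⁵ fills as t₂g³ eg² with CFSE 3(−0.4) + 2(+0.6) = 0.0Δo = 0 kJ/mol.
Low-spin: t₂g⁵ eg⁰, orbital CFSE = -2.0Δo = -794 kJ/mol; plus 2 excess pairs × P = +554 kJ/mol; total -240 kJ/mol.
E(LS) − E(HS) = -240 − (0) = -240 kJ/mol.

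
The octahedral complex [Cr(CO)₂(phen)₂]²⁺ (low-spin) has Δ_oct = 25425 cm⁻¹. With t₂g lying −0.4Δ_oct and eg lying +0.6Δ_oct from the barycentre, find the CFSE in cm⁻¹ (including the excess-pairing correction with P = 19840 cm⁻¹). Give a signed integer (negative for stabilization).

-20840

Ligand charges: 2×(+0) from CO and 2×(+0) from phen sum to +0; with overall charge +2, Cr is +2.
Cr sits in group 6; removing 2 electrons leaves Cr²⁺ with 6 − 2 = 4 d electrons.
Configuration: t₂g⁴ eg⁰.
The orbital stabilization is -1.6Δ_oct = -1.6 × 25425 = -40680 cm⁻¹.
Pairing penalty: 1 pair vs 0 in the high-spin reference → 1 extra × P = 19840 cm⁻¹.
Overall CFSE = -40680 + 19840 = -20840 cm⁻¹.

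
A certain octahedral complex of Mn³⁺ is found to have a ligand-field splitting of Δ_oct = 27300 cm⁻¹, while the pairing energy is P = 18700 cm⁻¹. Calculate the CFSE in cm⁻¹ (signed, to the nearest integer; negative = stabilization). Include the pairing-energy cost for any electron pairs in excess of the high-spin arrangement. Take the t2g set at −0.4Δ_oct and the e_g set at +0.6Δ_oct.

Mn sits in group 7; removing 3 electrons leaves Mn³⁺ with 7 − 3 = 4 d electrons.
Since Δ_oct = 27300 cm⁻¹ > P = 18700 cm⁻¹, the complex adopts the low-spin configuration.
Filling d⁴ accordingly: t2g^4 e_g^0.
Orbital CFSE = -1.6Δ_oct = -1.6 × 27300 = -43680 cm⁻¹.
Excess pairs vs high-spin: 1 − 0 = 1; pairing cost = +18700 cm⁻¹.
Net CFSE = -43680 + 18700 = -24980 cm⁻¹.

-24980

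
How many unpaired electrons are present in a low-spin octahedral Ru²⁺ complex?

Ru is in group 8, so Ru²⁺ is d⁶ (8 − 2 = 6).
Configuration: t2g^6 e_g^0, giving 0 unpaired electrons.

0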